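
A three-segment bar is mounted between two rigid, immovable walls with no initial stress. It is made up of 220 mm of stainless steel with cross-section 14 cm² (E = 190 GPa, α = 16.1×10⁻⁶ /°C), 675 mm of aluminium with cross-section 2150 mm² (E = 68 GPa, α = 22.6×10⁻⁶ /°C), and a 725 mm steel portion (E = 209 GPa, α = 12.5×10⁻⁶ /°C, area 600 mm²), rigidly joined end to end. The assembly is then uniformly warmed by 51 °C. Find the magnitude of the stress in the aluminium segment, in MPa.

σ ≈ 58.9 MPa (compressive)

If the supports were absent, the total length change would be Σ αᵢΔT Lᵢ = 16.1×10⁻⁶×51×220 + 22.6×10⁻⁶×51×675 + 12.5×10⁻⁶×51×725 = 1.421 mm.
The walls prevent any net length change, so an axial force P (same in every segment) develops. Compatibility: P · Σ Lᵢ/(AᵢEᵢ) = δ_free.
The series flexibility is Σ Lᵢ/(AᵢEᵢ) = 220/(1400×190×10³) + 675/(2150×68×10³) + 725/(600×209×10³) = 1.123×10⁻⁵ mm/N.
P = 1.421 / 1.123×10⁻⁵ = 126600 N = 126.6 kN, compressive.
σ_{aluminium} = P / A = 126600 / 2150 = 58.87 MPa.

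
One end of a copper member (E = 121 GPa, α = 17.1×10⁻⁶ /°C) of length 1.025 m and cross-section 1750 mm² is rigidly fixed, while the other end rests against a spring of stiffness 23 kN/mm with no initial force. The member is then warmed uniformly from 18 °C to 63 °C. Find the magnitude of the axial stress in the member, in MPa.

σ ≈ 9.33 MPa (compressive)

The unrestrained thermal change is αΔT L = 17.1×10⁻⁶ × 45 × 1025 = 0.7887 mm.
With a force P in the spring, the elastic change of the member is PL/(AE) and that of the spring is P/k; compatibility requires their sum to equal δ_free.
P [ L/(AE) + 1/k ] = δ_free → P [ 1025/(1750×121×10³) + 1/(23×10³) ] = 0.7887.
P = 0.7887 / 4.832×10⁻⁵ = 16320 N.
σ = P/A = 16320/1750 = 9.328 MPa.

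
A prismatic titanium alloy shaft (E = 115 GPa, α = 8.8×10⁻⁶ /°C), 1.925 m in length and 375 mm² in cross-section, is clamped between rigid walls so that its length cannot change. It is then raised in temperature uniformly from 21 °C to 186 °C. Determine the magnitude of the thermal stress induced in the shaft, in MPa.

Because both ends are immovable the net strain is zero, and the suppressed thermal strain is αΔT = 8.8×10⁻⁶ × 165 = 1452×10⁻⁶.
σ = EαΔT = 115×10³ × 8.8×10⁻⁶ × 165 = 167 MPa (compressive; the shaft is trying to expand).

σ ≈ 167 MPa (compressive)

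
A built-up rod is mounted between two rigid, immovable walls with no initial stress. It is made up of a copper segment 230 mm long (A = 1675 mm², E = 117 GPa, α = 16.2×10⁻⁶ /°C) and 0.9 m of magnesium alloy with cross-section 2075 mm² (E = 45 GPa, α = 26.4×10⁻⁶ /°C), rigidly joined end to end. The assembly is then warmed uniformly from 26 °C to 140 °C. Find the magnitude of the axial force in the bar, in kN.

P ≈ 290 kN (compressive)

If the supports were absent, the total length change would be Σ αᵢΔT Lᵢ = 16.2×10⁻⁶×114×230 + 26.4×10⁻⁶×114×900 = 3.133 mm.
The rigid supports impose zero overall length change; the single axial force P common to all segments must satisfy P Σ Lᵢ/(AᵢEᵢ) = δ_free.
The series flexibility is Σ Lᵢ/(AᵢEᵢ) = 230/(1675×117×10³) + 900/(2075×45×10³) = 1.081×10⁻⁵ mm/N.
Hence P = δ_free / Σ(L/AE) = 3.133/1.081×10⁻⁵ = 289.8 kN (compressive).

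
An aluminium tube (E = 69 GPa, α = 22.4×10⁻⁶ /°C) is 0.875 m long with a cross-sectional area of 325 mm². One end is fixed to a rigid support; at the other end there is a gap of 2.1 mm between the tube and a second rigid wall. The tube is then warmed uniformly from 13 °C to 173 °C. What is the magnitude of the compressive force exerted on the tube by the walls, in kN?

P ≈ 26.6 kN

If the wall were absent the tube would grow by αΔT L = 22.4×10⁻⁶ × 160 × 875 = 3.136 mm.
This exceeds the 2.1 mm gap, so the wall pushes back. The portion of expansion that must be recovered elastically is δ_free − gap = 3.136 − 2.1 = 1.036 mm.
That suppressed elongation corresponds to σ = E·Δ/L = 69×10³ × 1.036/875 = 81.7 MPa.
Force on the wall = σA = 81.7 × 325 mm² = 26.55 kN.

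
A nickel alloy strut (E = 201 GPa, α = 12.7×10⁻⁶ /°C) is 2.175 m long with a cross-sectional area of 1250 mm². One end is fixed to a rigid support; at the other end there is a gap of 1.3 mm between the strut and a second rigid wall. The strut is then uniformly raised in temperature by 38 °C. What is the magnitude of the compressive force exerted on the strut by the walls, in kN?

Unrestrained expansion: δ_free = αΔT L = 12.7×10⁻⁶ × 38 × 2175 = 1.05 mm.
Since δ_free = 1.05 mm is less than the 1.3 mm gap, the strut never touches the wall. No axial force develops.

P ≈ 0 kN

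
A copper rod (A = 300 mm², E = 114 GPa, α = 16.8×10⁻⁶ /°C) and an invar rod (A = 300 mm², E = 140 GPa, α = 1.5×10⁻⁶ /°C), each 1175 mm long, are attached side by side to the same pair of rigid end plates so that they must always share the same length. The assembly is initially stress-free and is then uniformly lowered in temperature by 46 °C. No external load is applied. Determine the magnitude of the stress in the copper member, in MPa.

Equilibrium of a rigid end plate with no external load gives equal and opposite internal forces ±P in the two members. Since α_{copper} > α_{invar}, cooling drives the copper into tension and the invar into compression.
Equating the net (thermal + elastic) strains gives |α₁ − α₂|·ΔT = P·[1/(A₁E₁) + 1/(A₂E₂)].
|α₁ − α₂|·ΔT = 15.3×10⁻⁶ × 46 = 0.0007038.
1/(A₁E₁) + 1/(A₂E₂) = 1/(300×114×10³) + 1/(300×140×10³) = 5.305×10⁻⁸ N⁻¹.
P = 0.0007038 / 5.305×10⁻⁸ = 13270 N = 13.27 kN.
σ_{copper} = P/A₁ = 13270/300 = 44.22 MPa, tensile.

σ ≈ 44.2 MPa (tensile)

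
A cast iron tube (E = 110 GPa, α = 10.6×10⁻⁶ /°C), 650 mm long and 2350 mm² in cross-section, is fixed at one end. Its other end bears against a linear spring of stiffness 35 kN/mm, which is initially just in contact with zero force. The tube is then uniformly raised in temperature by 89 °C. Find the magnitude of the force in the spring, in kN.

Free thermal expansion: δ_free = αΔT L = 10.6×10⁻⁶ × 89 × 650 = 0.6132 mm.
With a force P in the spring, the elastic change of the tube is PL/(AE) and that of the spring is P/k; compatibility requires their sum to equal δ_free.
So P = δ_free / [L/(AE) + 1/k] = 0.6132 / [ 650/(2350×110×10³) + 1/(35×10³) ].
P = 0.6132 / 3.109×10⁻⁵ = 19730 N.

P ≈ 19.7 kN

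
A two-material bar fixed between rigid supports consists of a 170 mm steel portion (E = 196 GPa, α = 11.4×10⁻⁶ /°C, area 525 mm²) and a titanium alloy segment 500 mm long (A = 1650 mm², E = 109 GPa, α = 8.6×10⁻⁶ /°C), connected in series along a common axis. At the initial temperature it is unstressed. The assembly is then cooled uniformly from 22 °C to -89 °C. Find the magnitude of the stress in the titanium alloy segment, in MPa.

σ ≈ 94.7 MPa (tensile)

Free thermal contraction of the whole bar: Σ αᵢΔT Lᵢ = 11.4×10⁻⁶×111×170 + 8.6×10⁻⁶×111×500 = 0.6924 mm.
The walls prevent any net length change, so an axial force P (same in every segment) develops. Compatibility: P · Σ Lᵢ/(AᵢEᵢ) = δ_free.
The series flexibility is Σ Lᵢ/(AᵢEᵢ) = 170/(525×196×10³) + 500/(1650×109×10³) = 4.432×10⁻⁶ mm/N.
P = 0.6924 / 4.432×10⁻⁶ = 156200 N = 156.2 kN, tensile.
σ_{titanium alloy} = P / A = 156200 / 1650 = 94.68 MPa.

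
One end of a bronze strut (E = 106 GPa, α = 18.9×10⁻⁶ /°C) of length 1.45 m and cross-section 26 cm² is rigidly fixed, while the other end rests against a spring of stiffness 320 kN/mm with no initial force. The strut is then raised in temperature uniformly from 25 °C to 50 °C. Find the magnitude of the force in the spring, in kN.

If the spring were absent the strut would lengthen by αΔT L = 18.9×10⁻⁶ × 25 × 1450 = 0.6851 mm.
Let P be the compressive force at the spring. The strut shortens elastically by PL/(AE) and the spring compresses by P/k; together these equal δ_free.
P [ L/(AE) + 1/k ] = δ_free → P [ 1450/(2600×106×10³) + 1/(320×10³) ] = 0.6851.
P = 0.6851 / 8.386×10⁻⁶ = 81700 N.

P ≈ 81.7 kN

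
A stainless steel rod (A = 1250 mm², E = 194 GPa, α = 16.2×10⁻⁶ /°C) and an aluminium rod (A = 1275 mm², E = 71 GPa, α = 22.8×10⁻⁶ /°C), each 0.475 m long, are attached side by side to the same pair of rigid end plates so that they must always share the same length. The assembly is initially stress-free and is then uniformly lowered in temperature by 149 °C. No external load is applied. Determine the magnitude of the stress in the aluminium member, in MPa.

Both members must finish at the same length. With the larger α, the aluminium tends to over-contract; the plates restrain it, putting the aluminium in tension and the stainless steel in compression. With no external load the two internal forces are equal and opposite, magnitude P.
Setting the final lengths equal and cancelling L: (α₁ − α₂)ΔT = P/(A₁E₁) + P/(A₂E₂).
|α₁ − α₂|·ΔT = 6.6×10⁻⁶ × 149 = 0.0009834.
1/(A₁E₁) + 1/(A₂E₂) = 1/(1250×194×10³) + 1/(1275×71×10³) = 1.517×10⁻⁸ N⁻¹.
P = 0.0009834 / 1.517×10⁻⁸ = 64820 N = 64.82 kN.
σ_{aluminium} = P/A₂ = 64820/1275 = 50.84 MPa, tensile.

σ ≈ 50.8 MPa (tensile)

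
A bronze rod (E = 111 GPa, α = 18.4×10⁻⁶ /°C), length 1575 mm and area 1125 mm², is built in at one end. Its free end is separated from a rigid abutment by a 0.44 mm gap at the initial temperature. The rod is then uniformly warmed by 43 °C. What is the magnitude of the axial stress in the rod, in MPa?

σ ≈ 56.8 MPa (compressive)

Unrestrained expansion: δ_free = αΔT L = 18.4×10⁻⁶ × 43 × 1575 = 1.246 mm.
The gap closes (δ_free > 0.44 mm) and the wall then resists a further 1.246 − 0.44 = 0.8061 mm of expansion.
Compatibility: PL/(AE) = 0.8061 mm, so σ = P/A = E × (0.8061/1575) = 56.81 MPa.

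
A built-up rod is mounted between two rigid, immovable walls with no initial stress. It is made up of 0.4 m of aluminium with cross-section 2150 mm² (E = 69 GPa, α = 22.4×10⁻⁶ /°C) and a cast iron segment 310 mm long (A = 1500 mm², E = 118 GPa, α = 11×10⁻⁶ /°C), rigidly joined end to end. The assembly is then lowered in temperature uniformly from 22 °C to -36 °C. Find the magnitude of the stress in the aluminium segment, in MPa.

With the walls removed the bar would change length by δ_free = Σ αᵢΔT Lᵢ = 22.4×10⁻⁶×58×400 + 11×10⁻⁶×58×310 = 0.7175 mm.
The walls prevent any net length change, so an axial force P (same in every segment) develops. Compatibility: P · Σ Lᵢ/(AᵢEᵢ) = δ_free.
The series flexibility is Σ Lᵢ/(AᵢEᵢ) = 400/(2150×69×10³) + 310/(1500×118×10³) = 4.448×10⁻⁶ mm/N.
P = 0.7175 / 4.448×10⁻⁶ = 161300 N = 161.3 kN, tensile.
σ_{aluminium} = P / A = 161300 / 2150 = 75.03 MPa.

σ ≈ 75 MPa (tensile)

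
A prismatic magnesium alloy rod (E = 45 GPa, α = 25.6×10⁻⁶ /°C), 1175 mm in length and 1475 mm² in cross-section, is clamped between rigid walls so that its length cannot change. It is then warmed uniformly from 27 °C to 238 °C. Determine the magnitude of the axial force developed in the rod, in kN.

P ≈ 359 kN (compressive)

Full restraint means ε = 0, so the stress is σ = EαΔT = 45×10³ × 25.6×10⁻⁶ × 211 = 243.1 MPa.
Axial force P = σA = 243.1 × 1475 = 358500 N = 358.5 kN, compressive.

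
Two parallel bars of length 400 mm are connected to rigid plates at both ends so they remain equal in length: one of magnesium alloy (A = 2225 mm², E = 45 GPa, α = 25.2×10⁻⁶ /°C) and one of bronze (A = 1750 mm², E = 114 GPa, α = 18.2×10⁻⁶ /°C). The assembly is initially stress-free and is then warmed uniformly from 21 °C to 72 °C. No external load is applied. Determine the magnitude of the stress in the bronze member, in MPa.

σ ≈ 13.6 MPa (tensile)

Equilibrium of a rigid end plate with no external load gives equal and opposite internal forces ±P in the two members. Since α_{magnesium alloy} > α_{bronze}, heating drives the magnesium alloy into compression and the bronze into tension.
Equating the net (thermal + elastic) strains gives |α₁ − α₂|·ΔT = P·[1/(A₁E₁) + 1/(A₂E₂)].
|α₁ − α₂|·ΔT = 7×10⁻⁶ × 51 = 0.000357.
1/(A₁E₁) + 1/(A₂E₂) = 1/(2225×45×10³) + 1/(1750×114×10³) = 1.5×10⁻⁸ N⁻¹.
So P = 0.000357 / 1.5×10⁻⁸ = 23.8 kN.
σ_{bronze} = P/A₂ = 23800/1750 = 13.6 MPa, tensile.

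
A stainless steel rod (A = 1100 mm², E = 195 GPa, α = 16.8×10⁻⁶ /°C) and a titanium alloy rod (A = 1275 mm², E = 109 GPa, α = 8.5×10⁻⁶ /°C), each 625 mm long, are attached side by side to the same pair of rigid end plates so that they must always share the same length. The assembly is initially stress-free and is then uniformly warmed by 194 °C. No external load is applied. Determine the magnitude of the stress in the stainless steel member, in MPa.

σ ≈ 123 MPa (compressive)

Both members must finish at the same length. With the larger α, the stainless steel tends to over-expand; the plates restrain it, putting the stainless steel in compression and the titanium alloy in tension. With no external load the two internal forces are equal and opposite, magnitude P.
Equating the net (thermal + elastic) strains gives |α₁ − α₂|·ΔT = P·[1/(A₁E₁) + 1/(A₂E₂)].
|α₁ − α₂|·ΔT = 8.3×10⁻⁶ × 194 = 0.00161.
1/(A₁E₁) + 1/(A₂E₂) = 1/(1100×195×10³) + 1/(1275×109×10³) = 1.186×10⁻⁸ N⁻¹.
P = 0.00161 / 1.186×10⁻⁸ = 135800 N = 135.8 kN.
σ_{stainless steel} = P/A₁ = 135800/1100 = 123.5 MPa, compressive.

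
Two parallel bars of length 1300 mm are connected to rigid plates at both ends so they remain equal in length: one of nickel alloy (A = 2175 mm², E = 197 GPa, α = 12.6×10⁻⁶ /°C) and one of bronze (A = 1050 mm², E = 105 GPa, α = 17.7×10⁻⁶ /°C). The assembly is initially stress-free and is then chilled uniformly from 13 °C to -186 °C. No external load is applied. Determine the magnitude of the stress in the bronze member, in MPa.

σ ≈ 84.8 MPa (tensile)

Equilibrium of a rigid end plate with no external load gives equal and opposite internal forces ±P in the two members. Since α_{bronze} > α_{nickel alloy}, cooling drives the bronze into tension and the nickel alloy into compression.
Equating the net (thermal + elastic) strains gives |α₁ − α₂|·ΔT = P·[1/(A₁E₁) + 1/(A₂E₂)].
|α₁ − α₂|·ΔT = 5.1×10⁻⁶ × 199 = 0.001015.
1/(A₁E₁) + 1/(A₂E₂) = 1/(2175×197×10³) + 1/(1050×105×10³) = 1.14×10⁻⁸ N⁻¹.
So P = 0.001015 / 1.14×10⁻⁸ = 88.99 kN.
σ_{bronze} = P/A₂ = 88990/1050 = 84.76 MPa, tensile.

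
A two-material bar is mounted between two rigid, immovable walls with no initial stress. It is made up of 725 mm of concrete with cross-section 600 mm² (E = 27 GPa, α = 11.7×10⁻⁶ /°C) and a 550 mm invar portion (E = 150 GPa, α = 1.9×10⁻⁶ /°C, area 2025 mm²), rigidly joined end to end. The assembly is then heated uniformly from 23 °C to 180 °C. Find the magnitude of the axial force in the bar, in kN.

P ≈ 32.1 kN (compressive)

Free thermal expansion of the whole bar: Σ αᵢΔT Lᵢ = 11.7×10⁻⁶×157×725 + 1.9×10⁻⁶×157×550 = 1.496 mm.
The rigid supports impose zero overall length change; the single axial force P common to all segments must satisfy P Σ Lᵢ/(AᵢEᵢ) = δ_free.
Σ Lᵢ/(AᵢEᵢ) = 725/(600×27×10³) + 550/(2025×150×10³) = 4.656×10⁻⁵ mm/N.
Hence P = δ_free / Σ(L/AE) = 1.496/4.656×10⁻⁵ = 32.12 kN (compressive).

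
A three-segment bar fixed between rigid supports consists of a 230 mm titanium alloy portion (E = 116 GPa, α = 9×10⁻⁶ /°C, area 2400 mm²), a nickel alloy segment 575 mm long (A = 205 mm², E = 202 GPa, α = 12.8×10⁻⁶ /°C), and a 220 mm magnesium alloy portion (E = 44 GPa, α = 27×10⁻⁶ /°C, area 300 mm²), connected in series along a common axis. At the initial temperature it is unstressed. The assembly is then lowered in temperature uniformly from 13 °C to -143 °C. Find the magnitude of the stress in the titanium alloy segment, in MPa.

σ ≈ 31.8 MPa (tensile)

With the walls removed the bar would change length by δ_free = Σ αᵢΔT Lᵢ = 9×10⁻⁶×156×230 + 12.8×10⁻⁶×156×575 + 27×10⁻⁶×156×220 = 2.398 mm.
Since the ends are fixed, an axial force P builds up, equal in every segment, with P · Σ Lᵢ/(AᵢEᵢ) = δ_free.
The series flexibility is Σ Lᵢ/(AᵢEᵢ) = 230/(2400×116×10³) + 575/(205×202×10³) + 220/(300×44×10³) = 3.138×10⁻⁵ mm/N.
P = 2.398 / 3.138×10⁻⁵ = 76410 N = 76.41 kN, tensile.
σ_{titanium alloy} = P / A = 76410 / 2400 = 31.84 MPa.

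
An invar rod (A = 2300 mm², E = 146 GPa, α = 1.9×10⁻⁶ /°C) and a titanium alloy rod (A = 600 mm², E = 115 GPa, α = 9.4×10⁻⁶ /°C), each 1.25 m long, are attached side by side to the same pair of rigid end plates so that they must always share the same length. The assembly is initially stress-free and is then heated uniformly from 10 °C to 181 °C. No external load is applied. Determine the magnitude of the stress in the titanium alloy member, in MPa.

σ ≈ 122 MPa (compressive)

The titanium alloy has the larger α, so on heating it would change length more than the invar if both were free. The rigid plates force a common final length, so the titanium alloy is put into compression and the invar into tension, with equal and opposite forces P (no external load).
Setting the final lengths equal and cancelling L: (α₁ − α₂)ΔT = P/(A₁E₁) + P/(A₂E₂).
|α₁ − α₂|·ΔT = 7.5×10⁻⁶ × 171 = 0.001282.
1/(A₁E₁) + 1/(A₂E₂) = 1/(2300×146×10³) + 1/(600×115×10³) = 1.747×10⁻⁸ N⁻¹.
P = 0.001282 / 1.747×10⁻⁸ = 73410 N = 73.41 kN.
σ_{titanium alloy} = P/A₂ = 73410/600 = 122.3 MPa, compressive.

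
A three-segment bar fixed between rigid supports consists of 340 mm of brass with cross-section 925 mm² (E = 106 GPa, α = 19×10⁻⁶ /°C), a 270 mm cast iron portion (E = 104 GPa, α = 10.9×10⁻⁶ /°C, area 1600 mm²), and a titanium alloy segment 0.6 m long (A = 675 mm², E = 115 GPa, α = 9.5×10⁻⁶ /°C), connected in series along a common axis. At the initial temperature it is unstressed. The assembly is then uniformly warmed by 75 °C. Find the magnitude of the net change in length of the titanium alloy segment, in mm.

|ΔL| ≈ 0.255 mm

With the walls removed the bar would change length by δ_free = Σ αᵢΔT Lᵢ = 19×10⁻⁶×75×340 + 10.9×10⁻⁶×75×270 + 9.5×10⁻⁶×75×600 = 1.133 mm.
Since the ends are fixed, an axial force P builds up, equal in every segment, with P · Σ Lᵢ/(AᵢEᵢ) = δ_free.
The series flexibility is Σ Lᵢ/(AᵢEᵢ) = 340/(925×106×10³) + 270/(1600×104×10³) + 600/(675×115×10³) = 1.282×10⁻⁵ mm/N.
So P = 1.133 / 1.282×10⁻⁵ = 88.36 kN, compressive.
For the titanium alloy segment, free thermal change = 9.5×10⁻⁶×75×600 = 0.4275 mm and elastic change from P = 88360×600/(675×115×10³) = 0.683 mm; these oppose, so the net change is 0.255 mm (segment shortens).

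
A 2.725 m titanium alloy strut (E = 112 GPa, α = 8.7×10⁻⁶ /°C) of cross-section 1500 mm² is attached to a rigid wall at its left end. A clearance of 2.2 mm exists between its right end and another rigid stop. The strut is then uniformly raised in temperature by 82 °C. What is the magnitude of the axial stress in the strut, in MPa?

σ ≈ 0 MPa

If the wall were absent the strut would grow by αΔT L = 8.7×10⁻⁶ × 82 × 2725 = 1.944 mm.
This is smaller than the 2.2 mm clearance, so the strut expands freely without reaching the stop — the stress is zero.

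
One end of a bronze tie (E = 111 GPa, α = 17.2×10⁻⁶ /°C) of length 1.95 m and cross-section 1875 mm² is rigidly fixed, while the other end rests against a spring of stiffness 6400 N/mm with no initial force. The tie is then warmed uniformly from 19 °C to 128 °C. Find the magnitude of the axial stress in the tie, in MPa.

σ ≈ 11.8 MPa (compressive)

The unrestrained thermal change is αΔT L = 17.2×10⁻⁶ × 109 × 1950 = 3.656 mm.
Let P be the compressive force at the spring. The tie shortens elastically by PL/(AE) and the spring compresses by P/k; together these equal δ_free.
P [ L/(AE) + 1/k ] = δ_free → P [ 1950/(1875×111×10³) + 1/(6400) ] = 3.656.
P = 3.656 / 0.0001656 = 22070 N.
σ = P/A = 22070/1875 = 11.77 MPa.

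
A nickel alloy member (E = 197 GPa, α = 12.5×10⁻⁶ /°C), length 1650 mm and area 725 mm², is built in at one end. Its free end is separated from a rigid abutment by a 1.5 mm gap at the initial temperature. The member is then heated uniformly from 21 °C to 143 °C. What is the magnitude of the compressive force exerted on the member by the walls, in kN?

P ≈ 88 kN

If the wall were absent the member would grow by αΔT L = 12.5×10⁻⁶ × 122 × 1650 = 2.516 mm.
After closing the 1.5 mm clearance, 2.516 − 1.5 = 1.016 mm of expansion remains to be suppressed by the wall.
So σ = E(δ_free − g)/L = 197×10³ × 1.016/1650 = 121.3 MPa.
Force on the wall = σA = 121.3 × 725 mm² = 87.97 kN.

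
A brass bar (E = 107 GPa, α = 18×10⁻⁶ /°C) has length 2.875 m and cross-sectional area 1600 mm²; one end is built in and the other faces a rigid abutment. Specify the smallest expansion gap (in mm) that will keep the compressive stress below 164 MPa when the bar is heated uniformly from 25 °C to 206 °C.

With no wall the bar would lengthen by αΔT L = 18×10⁻⁶ × 181 × 2875 = 9.367 mm.
A stress of 164 MPa corresponds to the wall pushing the bar back by σL/E = 164×2875/(107×10³) = 4.407 mm.
So the gap has to take up the difference, g_min = δ_free − σL/E = 9.367 − 4.407 = 4.96 mm.

g ≈ 4.96 mm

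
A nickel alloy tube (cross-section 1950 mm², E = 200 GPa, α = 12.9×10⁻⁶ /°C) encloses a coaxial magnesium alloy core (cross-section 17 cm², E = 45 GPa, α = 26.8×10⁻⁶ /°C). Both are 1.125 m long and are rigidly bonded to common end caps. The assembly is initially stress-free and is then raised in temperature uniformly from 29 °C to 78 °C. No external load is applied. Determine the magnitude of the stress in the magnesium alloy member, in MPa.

σ ≈ 25.6 MPa (compressive)

Equilibrium of a rigid end plate with no external load gives equal and opposite internal forces ±P in the two members. Since α_{magnesium alloy} > α_{nickel alloy}, heating drives the magnesium alloy into compression and the nickel alloy into tension.
Setting the final lengths equal and cancelling L: (α₁ − α₂)ΔT = P/(A₁E₁) + P/(A₂E₂).
|α₁ − α₂|·ΔT = 13.9×10⁻⁶ × 49 = 0.0006811.
1/(A₁E₁) + 1/(A₂E₂) = 1/(1950×200×10³) + 1/(1700×45×10³) = 1.564×10⁻⁸ N⁻¹.
So P = 0.0006811 / 1.564×10⁻⁸ = 43.56 kN.
σ_{magnesium alloy} = P/A₂ = 43560/1700 = 25.62 MPa, compressive.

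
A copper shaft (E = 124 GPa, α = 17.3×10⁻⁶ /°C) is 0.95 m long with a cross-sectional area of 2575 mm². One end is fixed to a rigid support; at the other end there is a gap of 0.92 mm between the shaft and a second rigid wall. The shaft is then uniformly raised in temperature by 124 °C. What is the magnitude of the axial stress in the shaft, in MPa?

σ ≈ 146 MPa (compressive)

Free thermal elongation = αΔT L = 17.3×10⁻⁶ × 124 × 950 = 2.038 mm.
This exceeds the 0.92 mm gap, so the wall pushes back. The portion of expansion that must be recovered elastically is δ_free − gap = 2.038 − 0.92 = 1.118 mm.
Compatibility: PL/(AE) = 1.118 mm, so σ = P/A = E × (1.118/950) = 145.9 MPa.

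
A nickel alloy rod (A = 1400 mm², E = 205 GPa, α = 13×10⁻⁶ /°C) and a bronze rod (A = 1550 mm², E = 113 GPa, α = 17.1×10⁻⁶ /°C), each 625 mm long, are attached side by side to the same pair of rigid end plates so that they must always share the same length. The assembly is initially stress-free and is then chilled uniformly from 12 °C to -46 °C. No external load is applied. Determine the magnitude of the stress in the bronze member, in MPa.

σ ≈ 16.7 MPa (tensile)

Equilibrium of a rigid end plate with no external load gives equal and opposite internal forces ±P in the two members. Since α_{bronze} > α_{nickel alloy}, cooling drives the bronze into tension and the nickel alloy into compression.
Setting the final lengths equal and cancelling L: (α₁ − α₂)ΔT = P/(A₁E₁) + P/(A₂E₂).
|α₁ − α₂|·ΔT = 4.1×10⁻⁶ × 58 = 0.0002378.
1/(A₁E₁) + 1/(A₂E₂) = 1/(1400×205×10³) + 1/(1550×113×10³) = 9.194×10⁻⁹ N⁻¹.
P = 0.0002378 / 9.194×10⁻⁹ = 25870 N = 25.87 kN.
σ_{bronze} = P/A₂ = 25870/1550 = 16.69 MPa, tensile.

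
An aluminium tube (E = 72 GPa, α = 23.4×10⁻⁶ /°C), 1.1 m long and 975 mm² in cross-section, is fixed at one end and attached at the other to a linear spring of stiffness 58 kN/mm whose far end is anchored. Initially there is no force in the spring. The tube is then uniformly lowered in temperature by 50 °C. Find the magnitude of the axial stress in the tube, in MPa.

σ ≈ 40.1 MPa (tensile)

If the spring were absent the tube would shorten by αΔT L = 23.4×10⁻⁶ × 50 × 1100 = 1.287 mm.
Let P be the tensile force in the spring. The tube extends elastically by PL/(AE) and the spring stretches by P/k; together these equal δ_free.
So P = δ_free / [L/(AE) + 1/k] = 1.287 / [ 1100/(975×72×10³) + 1/(58×10³) ].
P = 1.287 / 3.291×10⁻⁵ = 39110 N.
σ = P/A = 39110/975 = 40.11 MPa.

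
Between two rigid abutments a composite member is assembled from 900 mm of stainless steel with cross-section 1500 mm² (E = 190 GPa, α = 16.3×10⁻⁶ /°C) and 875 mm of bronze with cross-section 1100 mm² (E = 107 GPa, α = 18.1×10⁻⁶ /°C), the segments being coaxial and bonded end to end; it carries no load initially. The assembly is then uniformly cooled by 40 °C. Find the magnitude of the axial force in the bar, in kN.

P ≈ 115 kN (tensile)

With the walls removed the bar would change length by δ_free = Σ αᵢΔT Lᵢ = 16.3×10⁻⁶×40×900 + 18.1×10⁻⁶×40×875 = 1.22 mm.
Since the ends are fixed, an axial force P builds up, equal in every segment, with P · Σ Lᵢ/(AᵢEᵢ) = δ_free.
The series flexibility is Σ Lᵢ/(AᵢEᵢ) = 900/(1500×190×10³) + 875/(1100×107×10³) = 1.059×10⁻⁵ mm/N.
Hence P = δ_free / Σ(L/AE) = 1.22/1.059×10⁻⁵ = 115.2 kN (tensile).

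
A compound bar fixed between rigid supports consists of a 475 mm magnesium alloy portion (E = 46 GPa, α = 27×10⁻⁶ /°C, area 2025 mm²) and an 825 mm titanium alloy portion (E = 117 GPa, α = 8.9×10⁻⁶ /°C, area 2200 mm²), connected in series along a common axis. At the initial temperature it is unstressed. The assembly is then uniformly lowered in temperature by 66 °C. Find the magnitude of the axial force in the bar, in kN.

P ≈ 160 kN (tensile)

Free thermal contraction of the whole bar: Σ αᵢΔT Lᵢ = 27×10⁻⁶×66×475 + 8.9×10⁻⁶×66×825 = 1.331 mm.
The rigid supports impose zero overall length change; the single axial force P common to all segments must satisfy P Σ Lᵢ/(AᵢEᵢ) = δ_free.
Σ Lᵢ/(AᵢEᵢ) = 475/(2025×46×10³) + 825/(2200×117×10³) = 8.304×10⁻⁶ mm/N.
Hence P = δ_free / Σ(L/AE) = 1.331/8.304×10⁻⁶ = 160.3 kN (tensile).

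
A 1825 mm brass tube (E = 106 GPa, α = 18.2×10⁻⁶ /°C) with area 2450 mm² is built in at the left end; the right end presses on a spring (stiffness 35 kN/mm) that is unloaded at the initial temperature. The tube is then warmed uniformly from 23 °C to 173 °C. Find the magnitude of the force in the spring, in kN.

The unrestrained thermal change is αΔT L = 18.2×10⁻⁶ × 150 × 1825 = 4.982 mm.
With a force P in the spring, the elastic change of the tube is PL/(AE) and that of the spring is P/k; compatibility requires their sum to equal δ_free.
P [ L/(AE) + 1/k ] = δ_free → P [ 1825/(2450×106×10³) + 1/(35×10³) ] = 4.982.
P = 4.982 / 3.56×10⁻⁵ = 140000 N.

P ≈ 140 kN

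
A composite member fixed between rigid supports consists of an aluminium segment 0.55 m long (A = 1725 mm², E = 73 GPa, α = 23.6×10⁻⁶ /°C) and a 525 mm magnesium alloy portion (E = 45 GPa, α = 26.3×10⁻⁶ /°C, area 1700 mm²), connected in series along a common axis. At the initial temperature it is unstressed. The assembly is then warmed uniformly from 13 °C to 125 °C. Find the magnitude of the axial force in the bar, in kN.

Free thermal expansion of the whole bar: Σ αᵢΔT Lᵢ = 23.6×10⁻⁶×112×550 + 26.3×10⁻⁶×112×525 = 3 mm.
Since the ends are fixed, an axial force P builds up, equal in every segment, with P · Σ Lᵢ/(AᵢEᵢ) = δ_free.
Σ Lᵢ/(AᵢEᵢ) = 550/(1725×73×10³) + 525/(1700×45×10³) = 1.123×10⁻⁵ mm/N.
P = 3 / 1.123×10⁻⁵ = 267100 N = 267.1 kN, compressive.

P ≈ 267 kN (compressive)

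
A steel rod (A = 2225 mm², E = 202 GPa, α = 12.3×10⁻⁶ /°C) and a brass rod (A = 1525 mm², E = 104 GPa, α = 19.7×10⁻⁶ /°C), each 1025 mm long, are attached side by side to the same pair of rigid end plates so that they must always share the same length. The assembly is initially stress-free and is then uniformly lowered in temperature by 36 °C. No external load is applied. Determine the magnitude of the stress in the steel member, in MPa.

Both members must finish at the same length. With the larger α, the brass tends to over-contract; the plates restrain it, putting the brass in tension and the steel in compression. With no external load the two internal forces are equal and opposite, magnitude P.
Compatibility of the two members (thermal + elastic change equal): (α₁ − α₂)ΔT = P·[1/(A₁E₁) + 1/(A₂E₂)].
|α₁ − α₂|·ΔT = 7.4×10⁻⁶ × 36 = 0.0002664.
1/(A₁E₁) + 1/(A₂E₂) = 1/(2225×202×10³) + 1/(1525×104×10³) = 8.53×10⁻⁹ N⁻¹.
So P = 0.0002664 / 8.53×10⁻⁹ = 31.23 kN.
σ_{steel} = P/A₁ = 31230/2225 = 14.04 MPa, compressive.

σ ≈ 14 MPa (compressive)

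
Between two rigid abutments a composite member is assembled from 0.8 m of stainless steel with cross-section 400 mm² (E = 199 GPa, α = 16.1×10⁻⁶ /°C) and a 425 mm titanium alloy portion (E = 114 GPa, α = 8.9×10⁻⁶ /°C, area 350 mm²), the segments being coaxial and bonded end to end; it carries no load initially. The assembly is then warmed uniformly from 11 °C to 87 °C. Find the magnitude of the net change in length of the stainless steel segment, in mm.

|ΔL| ≈ 0.364 mm

If the supports were absent, the total length change would be Σ αᵢΔT Lᵢ = 16.1×10⁻⁶×76×800 + 8.9×10⁻⁶×76×425 = 1.266 mm.
The rigid supports impose zero overall length change; the single axial force P common to all segments must satisfy P Σ Lᵢ/(AᵢEᵢ) = δ_free.
The series flexibility is Σ Lᵢ/(AᵢEᵢ) = 800/(400×199×10³) + 425/(350×114×10³) = 2.07×10⁻⁵ mm/N.
Hence P = δ_free / Σ(L/AE) = 1.266/2.07×10⁻⁵ = 61.17 kN (compressive).
For the stainless steel segment, free thermal change = 16.1×10⁻⁶×76×800 = 0.9789 mm and elastic change from P = 61170×800/(400×199×10³) = 0.6148 mm; these oppose, so the net change is 0.364 mm (segment lengthens).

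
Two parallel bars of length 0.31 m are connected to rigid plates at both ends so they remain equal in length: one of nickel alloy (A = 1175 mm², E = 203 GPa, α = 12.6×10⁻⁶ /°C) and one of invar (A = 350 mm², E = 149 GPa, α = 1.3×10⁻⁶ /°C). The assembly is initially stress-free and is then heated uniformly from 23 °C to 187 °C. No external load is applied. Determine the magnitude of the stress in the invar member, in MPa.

Both members must finish at the same length. With the larger α, the nickel alloy tends to over-expand; the plates restrain it, putting the nickel alloy in compression and the invar in tension. With no external load the two internal forces are equal and opposite, magnitude P.
Equating the net (thermal + elastic) strains gives |α₁ − α₂|·ΔT = P·[1/(A₁E₁) + 1/(A₂E₂)].
|α₁ − α₂|·ΔT = 11.3×10⁻⁶ × 164 = 0.001853.
1/(A₁E₁) + 1/(A₂E₂) = 1/(1175×203×10³) + 1/(350×149×10³) = 2.337×10⁻⁸ N⁻¹.
P = 0.001853 / 2.337×10⁻⁸ = 79310 N = 79.31 kN.
σ_{invar} = P/A₂ = 79310/350 = 226.6 MPa, tensile.

σ ≈ 227 MPa (tensile)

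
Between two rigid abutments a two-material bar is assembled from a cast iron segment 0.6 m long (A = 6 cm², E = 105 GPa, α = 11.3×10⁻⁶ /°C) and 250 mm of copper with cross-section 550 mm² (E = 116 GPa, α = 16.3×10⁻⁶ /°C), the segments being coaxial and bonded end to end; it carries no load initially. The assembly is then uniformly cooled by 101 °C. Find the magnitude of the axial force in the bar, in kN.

Free thermal contraction of the whole bar: Σ αᵢΔT Lᵢ = 11.3×10⁻⁶×101×600 + 16.3×10⁻⁶×101×250 = 1.096 mm.
The walls prevent any net length change, so an axial force P (same in every segment) develops. Compatibility: P · Σ Lᵢ/(AᵢEᵢ) = δ_free.
Σ Lᵢ/(AᵢEᵢ) = 600/(600×105×10³) + 250/(550×116×10³) = 1.344×10⁻⁵ mm/N.
P = 1.096 / 1.344×10⁻⁵ = 81560 N = 81.56 kN, tensile.

P ≈ 81.6 kN (tensile)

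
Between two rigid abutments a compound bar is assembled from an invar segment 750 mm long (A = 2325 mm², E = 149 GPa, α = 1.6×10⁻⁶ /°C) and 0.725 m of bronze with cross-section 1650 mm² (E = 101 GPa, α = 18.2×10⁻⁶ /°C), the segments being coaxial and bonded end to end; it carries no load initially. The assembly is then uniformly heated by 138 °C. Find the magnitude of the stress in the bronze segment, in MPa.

σ ≈ 185 MPa (compressive)

With the walls removed the bar would change length by δ_free = Σ αᵢΔT Lᵢ = 1.6×10⁻⁶×138×750 + 18.2×10⁻⁶×138×725 = 1.987 mm.
The rigid supports impose zero overall length change; the single axial force P common to all segments must satisfy P Σ Lᵢ/(AᵢEᵢ) = δ_free.
The series flexibility is Σ Lᵢ/(AᵢEᵢ) = 750/(2325×149×10³) + 725/(1650×101×10³) = 6.515×10⁻⁶ mm/N.
Hence P = δ_free / Σ(L/AE) = 1.987/6.515×10⁻⁶ = 304.9 kN (compressive).
σ_{bronze} = P / A = 304900 / 1650 = 184.8 MPa.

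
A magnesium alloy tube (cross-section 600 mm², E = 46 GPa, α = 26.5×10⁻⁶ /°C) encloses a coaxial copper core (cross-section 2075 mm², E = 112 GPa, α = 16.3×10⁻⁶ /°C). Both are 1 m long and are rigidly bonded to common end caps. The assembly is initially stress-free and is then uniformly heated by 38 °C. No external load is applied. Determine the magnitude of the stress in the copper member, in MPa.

σ ≈ 4.61 MPa (tensile)

Both members must finish at the same length. With the larger α, the magnesium alloy tends to over-expand; the plates restrain it, putting the magnesium alloy in compression and the copper in tension. With no external load the two internal forces are equal and opposite, magnitude P.
Equating the net (thermal + elastic) strains gives |α₁ − α₂|·ΔT = P·[1/(A₁E₁) + 1/(A₂E₂)].
|α₁ − α₂|·ΔT = 10.2×10⁻⁶ × 38 = 0.0003876.
1/(A₁E₁) + 1/(A₂E₂) = 1/(600×46×10³) + 1/(2075×112×10³) = 4.053×10⁻⁸ N⁻¹.
P = 0.0003876 / 4.053×10⁻⁸ = 9562 N = 9.562 kN.
σ_{copper} = P/A₂ = 9562/2075 = 4.608 MPa, tensile.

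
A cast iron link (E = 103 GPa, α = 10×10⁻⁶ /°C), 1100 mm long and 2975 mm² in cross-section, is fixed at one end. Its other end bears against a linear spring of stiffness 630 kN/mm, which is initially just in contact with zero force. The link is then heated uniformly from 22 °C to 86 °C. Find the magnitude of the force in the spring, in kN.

P ≈ 136 kN

If the spring were absent the link would lengthen by αΔT L = 10×10⁻⁶ × 64 × 1100 = 0.704 mm.
With a force P in the spring, the elastic change of the link is PL/(AE) and that of the spring is P/k; compatibility requires their sum to equal δ_free.
So P = δ_free / [L/(AE) + 1/k] = 0.704 / [ 1100/(2975×103×10³) + 1/(630×10³) ].
P = 0.704 / 5.177×10⁻⁶ = 136000 N.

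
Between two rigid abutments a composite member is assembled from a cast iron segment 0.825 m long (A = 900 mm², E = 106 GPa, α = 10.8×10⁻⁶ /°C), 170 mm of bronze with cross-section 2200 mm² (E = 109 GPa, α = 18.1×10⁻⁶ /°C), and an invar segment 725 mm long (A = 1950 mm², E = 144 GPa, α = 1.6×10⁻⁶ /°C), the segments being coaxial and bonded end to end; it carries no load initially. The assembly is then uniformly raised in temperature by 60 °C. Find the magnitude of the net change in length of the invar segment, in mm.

|ΔL| ≈ 0.101 mm

If the supports were absent, the total length change would be Σ αᵢΔT Lᵢ = 10.8×10⁻⁶×60×825 + 18.1×10⁻⁶×60×170 + 1.6×10⁻⁶×60×725 = 0.7888 mm.
The walls prevent any net length change, so an axial force P (same in every segment) develops. Compatibility: P · Σ Lᵢ/(AᵢEᵢ) = δ_free.
Σ Lᵢ/(AᵢEᵢ) = 825/(900×106×10³) + 170/(2200×109×10³) + 725/(1950×144×10³) = 1.194×10⁻⁵ mm/N.
Hence P = δ_free / Σ(L/AE) = 0.7888/1.194×10⁻⁵ = 66.07 kN (compressive).
For the invar segment, free thermal change = 1.6×10⁻⁶×60×725 = 0.0696 mm and elastic change from P = 66070×725/(1950×144×10³) = 0.1706 mm; these oppose, so the net change is 0.101 mm (segment shortens).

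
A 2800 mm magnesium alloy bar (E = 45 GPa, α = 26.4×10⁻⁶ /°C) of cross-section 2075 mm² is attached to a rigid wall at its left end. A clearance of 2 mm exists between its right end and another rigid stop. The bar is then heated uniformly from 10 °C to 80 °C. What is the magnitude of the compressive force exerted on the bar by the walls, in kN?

P ≈ 106 kN

If the wall were absent the bar would grow by αΔT L = 26.4×10⁻⁶ × 70 × 2800 = 5.174 mm.
This exceeds the 2 mm gap, so the wall pushes back. The portion of expansion that must be recovered elastically is δ_free − gap = 5.174 − 2 = 3.174 mm.
So σ = E(δ_free − g)/L = 45×10³ × 3.174/2800 = 51.02 MPa.
P = σA = 51.02 × 2075 = 105.9 kN.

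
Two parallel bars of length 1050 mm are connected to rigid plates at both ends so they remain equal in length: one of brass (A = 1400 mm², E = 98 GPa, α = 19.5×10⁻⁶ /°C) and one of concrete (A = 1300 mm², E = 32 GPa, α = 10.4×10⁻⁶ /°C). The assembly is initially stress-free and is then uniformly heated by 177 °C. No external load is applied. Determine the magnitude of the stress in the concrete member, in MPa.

σ ≈ 39.6 MPa (tensile)

Equilibrium of a rigid end plate with no external load gives equal and opposite internal forces ±P in the two members. Since α_{brass} > α_{concrete}, heating drives the brass into compression and the concrete into tension.
Compatibility of the two members (thermal + elastic change equal): (α₁ − α₂)ΔT = P·[1/(A₁E₁) + 1/(A₂E₂)].
|α₁ − α₂|·ΔT = 9.1×10⁻⁶ × 177 = 0.001611.
1/(A₁E₁) + 1/(A₂E₂) = 1/(1400×98×10³) + 1/(1300×32×10³) = 3.133×10⁻⁸ N⁻¹.
So P = 0.001611 / 3.133×10⁻⁸ = 51.42 kN.
σ_{concrete} = P/A₂ = 51420/1300 = 39.55 MPa, tensile.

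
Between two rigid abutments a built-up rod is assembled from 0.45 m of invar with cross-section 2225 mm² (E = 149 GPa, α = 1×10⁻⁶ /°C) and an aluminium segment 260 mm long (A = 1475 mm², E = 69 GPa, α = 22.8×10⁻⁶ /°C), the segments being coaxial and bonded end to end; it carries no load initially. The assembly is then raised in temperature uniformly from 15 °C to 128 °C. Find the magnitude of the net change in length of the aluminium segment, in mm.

If the supports were absent, the total length change would be Σ αᵢΔT Lᵢ = 1×10⁻⁶×113×450 + 22.8×10⁻⁶×113×260 = 0.7207 mm.
The walls prevent any net length change, so an axial force P (same in every segment) develops. Compatibility: P · Σ Lᵢ/(AᵢEᵢ) = δ_free.
Σ Lᵢ/(AᵢEᵢ) = 450/(2225×149×10³) + 260/(1475×69×10³) = 3.912×10⁻⁶ mm/N.
P = 0.7207 / 3.912×10⁻⁶ = 184200 N = 184.2 kN, compressive.
For the aluminium segment, free thermal change = 22.8×10⁻⁶×113×260 = 0.6699 mm and elastic change from P = 184200×260/(1475×69×10³) = 0.4706 mm; these oppose, so the net change is 0.199 mm (segment lengthens).

|ΔL| ≈ 0.199 mm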